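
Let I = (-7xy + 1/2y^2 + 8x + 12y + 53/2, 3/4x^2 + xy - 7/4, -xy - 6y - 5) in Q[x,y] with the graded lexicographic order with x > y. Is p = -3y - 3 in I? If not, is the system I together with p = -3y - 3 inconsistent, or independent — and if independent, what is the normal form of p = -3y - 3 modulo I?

First compute the reduced Gröbner basis of I by Buchberger's algorithm.
f_1 = -7xy + 1/2y^2 + 8x + 12y + 53/2, LT = xy.
f_2 = 3/4x^2 + xy - 7/4, LT = x^2.
f_3 = -xy - 6y - 5, LT = xy.

S(f_1,f_2): lcm = x^2y. S = -59/42xy^2 - 8/7x^2 - 12/7xy - 53/14x + 7/3y.
  reduce S modulo (f_1, f_2, f_3):
  remainder -59/588y^3 - 870/343y^2 - 4005/686x - 8319/1372y - 9740/1029 ≠ 0; add h_4 = -59/588y^3 - 870/343y^2 - 4005/686x - 8319/1372y - 9740/1029 to the basis.

S(f_1,f_3): lcm = xy. S = -1/14y^2 - 8/7x - 54/7y - 123/14.
  reduce S modulo (f_1, f_2, f_3, h_4):
  remainder -1/14y^2 - 8/7x - 54/7y - 123/14 ≠ 0; add h_5 = -1/14y^2 - 8/7x - 54/7y - 123/14 to the basis.

S(f_2,f_3): lcm = x^2y. S = 4/3xy^2 - 6xy - 5x - 7/3y.
  reduce S modulo (f_1, f_2, f_3, h_4, h_5):
  remainder -507/59x + 2181/59y + 1674/59 ≠ 0; add h_6 = -507/59x + 2181/59y + 1674/59 to the basis.

S(f_3,h_4): lcm = xy^3. S = -10440/413xy^2 + 6y^3 - 24030/413x^2 - 423/7xy + 5y^2 - 38960/413x.
  reduce S modulo (f_1, f_2, f_3, h_4, h_5, h_6):
  remainder 237240000/9971y + 237240000/9971 ≠ 0; add h_7 = 237240000/9971y + 237240000/9971 to the basis.

The other S-polynomials (S(f_1,h_4), S(f_2,h_4), S(f_1,h_5), S(f_2,h_5), S(f_3,h_5), S(h_4,h_5), S(f_1,h_6), S(f_2,h_6), S(f_3,h_6), S(h_4,h_6), S(h_5,h_6), S(f_1,h_7), S(f_2,h_7), S(f_3,h_7), S(h_4,h_7), S(h_5,h_7), S(h_6,h_7)) all reduce to 0 modulo the current basis, so we have a Gröbner basis.
Inter-reduce: drop elements whose leading term is divisible by another's, tail-reduce, and make monic.
Reduced Gröbner basis: {x + 1, y + 1}.
Label its elements g_1 = x + 1, g_2 = y + 1.

Reduce p = -3y - 3 modulo G:
  leading term y: subtract (-3)·g_2 from -3y - 3 → 0
  normal form = 0.
Since the normal form is 0, p ∈ I.

-3y - 3 lies in I (it reduces to 0).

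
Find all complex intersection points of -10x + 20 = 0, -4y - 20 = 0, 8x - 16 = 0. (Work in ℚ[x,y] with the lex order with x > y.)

{(2, -5)}

Compute a lex Gröbner basis by Buchberger's algorithm.
f_1 = -10x + 20, LT = x.
f_2 = -4y - 20, LT = y.
f_3 = 8x - 16, LT = x.

S(f_1,f_2): leading monomials are coprime, so the S-polynomial reduces to 0 (Buchberger's first criterion).
S(f_1,f_3): lcm = x. S = 0.
  remainder 0.

S(f_2,f_3): leading monomials are coprime, so the S-polynomial reduces to 0 (Buchberger's first criterion).
Every S-polynomial of the final basis reduces to 0, so we have a Gröbner basis.
Inter-reduce: drop elements whose leading term is divisible by another's, tail-reduce, and make monic.
Reduced Gröbner basis: {x - 2, y + 5}.

Since the basis is lex-ordered, y + 5 is univariate in y. Its roots are {-5}. Back-substituting each root into the other basis elements fixes the other coordinates.
  y = -5: the earlier basis element becomes x - 2 = 0, giving x = 2 — point (2, -5).
Each listed point satisfies every original equation (direct substitution).
Zero-dimensionality of the ideal guarantees finitely many solutions over ℂ.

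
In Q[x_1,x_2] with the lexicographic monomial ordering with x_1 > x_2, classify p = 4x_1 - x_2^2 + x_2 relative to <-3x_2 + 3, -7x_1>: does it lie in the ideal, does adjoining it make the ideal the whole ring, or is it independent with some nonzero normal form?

4x_1 - x_2^2 + x_2 lies in I (it reduces to 0).

First compute the reduced Gröbner basis of I by Buchberger's algorithm.
f_1 = -3x_2 + 3, LT = x_2.
f_2 = -7x_1, LT = x_1.

The S-polynomials (S(f_1,f_2)) all reduce to 0 modulo the current basis, so we have a Gröbner basis.
Inter-reduce: drop elements whose leading term is divisible by another's, tail-reduce, and make monic.
Reduced Gröbner basis: {x_1, x_2 - 1}.
Label its elements g_1 = x_1, g_2 = x_2 - 1.

Reduce p = 4x_1 - x_2^2 + x_2 modulo G:
  leading term x_1: subtract (4)·g_1 from 4x_1 - x_2^2 + x_2 → -x_2^2 + x_2
  leading term x_2^2: subtract (-x_2)·g_2 from -x_2^2 + x_2 → 0
  normal form = 0.
Since the normal form is 0, p ∈ I.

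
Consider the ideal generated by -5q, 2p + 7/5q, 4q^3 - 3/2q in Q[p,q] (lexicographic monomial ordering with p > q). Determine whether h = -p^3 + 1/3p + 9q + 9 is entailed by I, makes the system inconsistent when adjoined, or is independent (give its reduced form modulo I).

First compute the reduced Gröbner basis of I by Buchberger's algorithm.
f_1 = -5q, LT = q.
f_2 = 2p + 7/5q, LT = p.
f_3 = 4q^3 - 3/2q, LT = q^3.

The S-polynomials (S(f_1,f_2), S(f_1,f_3), S(f_2,f_3)) all reduce to 0 modulo the current basis, so we have a Gröbner basis.
Inter-reduce: drop elements whose leading term is divisible by another's, tail-reduce, and make monic.
Reduced Gröbner basis: {p, q}.
Label its elements g_1 = p, g_2 = q.

Reduce h = -p^3 + 1/3p + 9q + 9 modulo G:
  leading term p^3: subtract (-p^2)·g_1 from -p^3 + 1/3p + 9q + 9 → 1/3p + 9q + 9
  leading term p: subtract (1/3)·g_1 from 1/3p + 9q + 9 → 9q + 9
  leading term q: subtract (9)·g_2 from 9q + 9 → 9
  leading term 1: no divisor's leading term divides it; move 9 to the remainder.
  normal form = 9.
The normal form is nonzero, so h ∉ I. Since h minus its normal form lies in I, I + (h) = I + (r) where r = 9; decide whether this ideal is the whole ring.
Here r = 9 is a nonzero constant, hence a unit: 1 ∈ I + (h), the Gröbner basis of I + (h) is {1}, and the enlarged system has no common solution — adjoining h is inconsistent.

Adjoining -p^3 + 1/3p + 9q + 9 makes the ideal the whole ring: the system is inconsistent.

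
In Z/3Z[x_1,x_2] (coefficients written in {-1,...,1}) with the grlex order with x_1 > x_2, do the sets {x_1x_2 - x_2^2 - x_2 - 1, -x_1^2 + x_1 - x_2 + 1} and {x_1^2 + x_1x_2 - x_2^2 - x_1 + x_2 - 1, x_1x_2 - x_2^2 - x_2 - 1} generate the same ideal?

Equality of ideals is decidable: compute both reduced Gröbner bases (unique for the ordering) and check whether they agree.
Buchberger on the first generating set:
f_1 = x_1x_2 - x_2^2 - x_2 - 1, LT = x_1x_2.
f_2 = -x_1^2 + x_1 - x_2 + 1, LT = x_1^2.

S(f_1,f_2): lcm = x_1^2x_2. S = -x_1x_2^2 - x_2^2 - x_1 + x_2.
  leading term x_1x_2^2: subtract (-x_2)·f_1 from -x_1x_2^2 - x_2^2 - x_1 + x_2 → -x_2^3 + x_2^2 - x_1
  leading term x_2^3: no divisor's leading term divides it; move -x_2^3 to the remainder.
  leading term x_2^2: no divisor's leading term divides it; move x_2^2 to the remainder.
  leading term x_1: no divisor's leading term divides it; move -x_1 to the remainder.
  remainder -x_2^3 + x_2^2 - x_1 ≠ 0; add g_3 = -x_2^3 + x_2^2 - x_1 to the basis.

The other S-polynomials (S(f_1,g_3), S(f_2,g_3)) all reduce to 0 modulo the current basis, so we have a Gröbner basis.
Inter-reduce: drop elements whose leading term is divisible by another's, tail-reduce, and make monic.
Reduced Gröbner basis: {x_2^3 - x_2^2 + x_1, x_1^2 - x_1 + x_2 - 1, x_1x_2 - x_2^2 - x_2 - 1}.

Buchberger on the second generating set:
h_1 = x_1^2 + x_1x_2 - x_2^2 - x_1 + x_2 - 1, LT = x_1^2.
h_2 = x_1x_2 - x_2^2 - x_2 - 1, LT = x_1x_2.

S(h_1,h_2): lcm = x_1^2x_2. S = -x_1x_2^2 - x_2^3 + x_2^2 + x_1 - x_2.
  leading term x_1x_2^2: subtract (-x_2)·h_2 from -x_1x_2^2 - x_2^3 + x_2^2 + x_1 - x_2 → x_2^3 + x_1 + x_2
  leading term x_2^3: no divisor's leading term divides it; move x_2^3 to the remainder.
  leading term x_1: no divisor's leading term divides it; move x_1 to the remainder.
  leading term x_2: no divisor's leading term divides it; move x_2 to the remainder.
  remainder x_2^3 + x_1 + x_2 ≠ 0; add k_3 = x_2^3 + x_1 + x_2 to the basis.

The other S-polynomials (S(h_1,k_3), S(h_2,k_3)) all reduce to 0 modulo the current basis, so we have a Gröbner basis.
Inter-reduce: drop elements whose leading term is divisible by another's, tail-reduce, and make monic.
Reduced Gröbner basis: {x_2^3 + x_1 + x_2, x_1^2 - x_1 - x_2, x_1x_2 - x_2^2 - x_2 - 1}.

Since the reduced bases disagree, the two ideals are not the same.

No, the ideals differ.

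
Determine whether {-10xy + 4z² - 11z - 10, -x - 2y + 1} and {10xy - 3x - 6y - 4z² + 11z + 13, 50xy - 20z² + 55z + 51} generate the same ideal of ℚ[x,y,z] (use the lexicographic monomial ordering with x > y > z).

Equality of ideals is decidable: compute both reduced Gröbner bases (unique for the ordering) and check whether they agree.
Buchberger on the first generating set:
f_1 = -10xy + 4z² - 11z - 10, LT = xy.
f_2 = -x - 2y + 1, LT = x.

S(f_1,f_2): lcm = xy. S = -2y² + y - ⅖z² + 11/10z + 1.
  leading term y²: no divisor's leading term divides it; move -2y² to the remainder.
  leading term y: no divisor's leading term divides it; move y to the remainder.
  leading term z²: no divisor's leading term divides it; move -⅖z² to the remainder.
  leading term z: no divisor's leading term divides it; move 11/10z to the remainder.
  leading term 1: no divisor's leading term divides it; move 1 to the remainder.
  remainder -2y² + y - ⅖z² + 11/10z + 1 ≠ 0; add g_3 = -2y² + y - ⅖z² + 11/10z + 1 to the basis.

The other S-polynomials (S(f_1,g_3), S(f_2,g_3)) all reduce to 0 modulo the current basis, so we have a Gröbner basis.
Inter-reduce: drop elements whose leading term is divisible by another's, tail-reduce, and make monic.
Reduced Gröbner basis: {x + 2y - 1, y² - ½y + ⅕z² - 11/20z - ½}.

Buchberger on the second generating set:
h_1 = 10xy - 3x - 6y - 4z² + 11z + 13, LT = xy.
h_2 = 50xy - 20z² + 55z + 51, LT = xy.

S(h_1,h_2): lcm = xy. S = -3/10x - ⅗y + 7/25.
  leading term x: no divisor's leading term divides it; move -3/10x to the remainder.
  leading term y: no divisor's leading term divides it; move -⅗y to the remainder.
  leading term 1: no divisor's leading term divides it; move 7/25 to the remainder.
  remainder -3/10x - ⅗y + 7/25 ≠ 0; add k_3 = -3/10x - ⅗y + 7/25 to the basis.

S(h_1,k_3): lcm = xy. S = -3/10x - 2y² + ⅓y - ⅖z² + 11/10z + 13/10.
  leading term x: subtract (1)·k_3 from -3/10x - 2y² + ⅓y - ⅖z² + 11/10z + 13/10 → -2y² + 14/15y - ⅖z² + 11/10z + 51/50
  leading term y²: no divisor's leading term divides it; move -2y² to the remainder.
  leading term y: no divisor's leading term divides it; move 14/15y to the remainder.
  leading term z²: no divisor's leading term divides it; move -⅖z² to the remainder.
  leading term z: no divisor's leading term divides it; move 11/10z to the remainder.
  leading term 1: no divisor's leading term divides it; move 51/50 to the remainder.
  remainder -2y² + 14/15y - ⅖z² + 11/10z + 51/50 ≠ 0; add k_4 = -2y² + 14/15y - ⅖z² + 11/10z + 51/50 to the basis.

The other S-polynomials (S(h_2,k_3), S(h_1,k_4), S(h_2,k_4), S(k_3,k_4)) all reduce to 0 modulo the current basis, so we have a Gröbner basis.
Inter-reduce: drop elements whose leading term is divisible by another's, tail-reduce, and make monic.
Reduced Gröbner basis: {x + 2y - 14/15, y² - 7/15y + ⅕z² - 11/20z - 51/100}.

Since the reduced bases disagree, the two ideals are not the same.
The same test decides containment: I ⊆ J iff every generator of I reduces to 0 modulo a Gröbner basis of J.

No, the ideals differ.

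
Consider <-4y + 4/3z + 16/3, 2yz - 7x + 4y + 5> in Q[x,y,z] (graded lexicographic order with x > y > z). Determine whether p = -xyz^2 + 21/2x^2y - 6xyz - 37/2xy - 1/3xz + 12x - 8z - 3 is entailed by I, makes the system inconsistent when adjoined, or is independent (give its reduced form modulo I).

First compute the reduced Gröbner basis of I by Buchberger's algorithm.
f_1 = -4y + 4/3z + 16/3, LT = y.
f_2 = 2yz - 7x + 4y + 5, LT = yz.

S(f_1,f_2): lcm = yz. S = -1/3z^2 + 7/2x - 2y - 4/3z - 5/2.
  leading term z^2: no divisor's leading term divides it; move -1/3z^2 to the remainder.
  leading term x: no divisor's leading term divides it; move 7/2x to the remainder.
  leading term y: subtract (1/2)·f_1 from -2y - 4/3z - 5/2 → -2z - 31/6
  leading term z: no divisor's leading term divides it; move -2z to the remainder.
  leading term 1: no divisor's leading term divides it; move -31/6 to the remainder.
  remainder -1/3z^2 + 7/2x - 2z - 31/6 ≠ 0; add h_3 = -1/3z^2 + 7/2x - 2z - 31/6 to the basis.

S(f_1,h_3): leading monomials are coprime, so the S-polynomial reduces to 0 (Buchberger's first criterion).
S(f_2,h_3): lcm = yz^2. S = 21/2xy - 7/2xz - 4yz - 31/2y + 5/2z.
  leading term xy: subtract (-21/8x)·f_1 from 21/2xy - 7/2xz - 4yz - 31/2y + 5/2z → -4yz + 14x - 31/2y + 5/2z
  leading term yz: subtract (z)·f_1 from -4yz + 14x - 31/2y + 5/2z → -4/3z^2 + 14x - 31/2y - 17/6z
  leading term z^2: subtract (4)·h_3 from -4/3z^2 + 14x - 31/2y - 17/6z → -31/2y + 31/6z + 62/3
  leading term y: subtract (31/8)·f_1 from -31/2y + 31/6z + 62/3 → 0
  remainder 0.

Every S-polynomial of the final basis reduces to 0, so we have a Gröbner basis.
Inter-reduce: drop elements whose leading term is divisible by another's, tail-reduce, and make monic.
Reduced Gröbner basis: {z^2 - 21/2x + 6z + 31/2, y - 1/3z - 4/3}.
Label its elements g_1 = z^2 - 21/2x + 6z + 31/2, g_2 = y - 1/3z - 4/3.

Reduce p = -xyz^2 + 21/2x^2y - 6xyz - 37/2xy - 1/3xz + 12x - 8z - 3 modulo G:
  leading term xyz^2: subtract (-xy)·g_1 from -xyz^2 + 21/2x^2y - 6xyz - 37/2xy - 1/3xz + 12x - 8z - 3 → -3xy - 1/3xz + 12x - 8z - 3
  leading term xy: subtract (-3x)·g_2 from -3xy - 1/3xz + 12x - 8z - 3 → -4/3xz + 8x - 8z - 3
  leading term xz: no divisor's leading term divides it; move -4/3xz to the remainder.
  leading term x: no divisor's leading term divides it; move 8x to the remainder.
  leading term z: no divisor's leading term divides it; move -8z to the remainder.
  leading term 1: no divisor's leading term divides it; move -3 to the remainder.
  normal form = -4/3xz + 8x - 8z - 3.
The normal form is nonzero, so p ∉ I. Since p minus its normal form lies in I, I + (p) = I + (r) where r = -4/3xz + 8x - 8z - 3; decide whether this ideal is the whole ring.
Run Buchberger on G together with r (pairs among the g_i already reduce to 0 since G is a Gröbner basis):
g_1 = z^2 - 21/2x + 6z + 31/2, LT = z^2.
g_2 = y - 1/3z - 4/3, LT = y.
r = -4/3xz + 8x - 8z - 3, LT = xz.

S(g_1,g_2): leading monomials are coprime, so the S-polynomial reduces to 0 (Buchberger's first criterion).
S(g_1,r): lcm = xz^2. S = -21/2x^2 + 12xz - 6z^2 + 31/2x - 9/4z.
  leading term x^2: no divisor's leading term divides it; move -21/2x^2 to the remainder.
  leading term xz: subtract (-9)·r from 12xz - 6z^2 + 31/2x - 9/4z → -6z^2 + 175/2x - 297/4z - 27
  leading term z^2: subtract (-6)·g_1 from -6z^2 + 175/2x - 297/4z - 27 → 49/2x - 153/4z + 66
  leading term x: no divisor's leading term divides it; move 49/2x to the remainder.
  leading term z: no divisor's leading term divides it; move -153/4z to the remainder.
  leading term 1: no divisor's leading term divides it; move 66 to the remainder.
  remainder -21/2x^2 + 49/2x - 153/4z + 66 ≠ 0; add m_4 = -21/2x^2 + 49/2x - 153/4z + 66 to the basis.

S(g_2,r): leading monomials are coprime, so the S-polynomial reduces to 0 (Buchberger's first criterion).
S(g_1,m_4): leading monomials are coprime, so the S-polynomial reduces to 0 (Buchberger's first criterion).
S(g_2,m_4): leading monomials are coprime, so the S-polynomial reduces to 0 (Buchberger's first criterion).
S(r,m_4): lcm = x^2z. S = -6x^2 + 25/3xz - 51/14z^2 + 9/4x + 44/7z.
  leading term x^2: subtract (4/7)·m_4 from -6x^2 + 25/3xz - 51/14z^2 + 9/4x + 44/7z → 25/3xz - 51/14z^2 - 47/4x + 197/7z - 264/7
  leading term xz: subtract (-25/4)·r from 25/3xz - 51/14z^2 - 47/4x + 197/7z - 264/7 → -51/14z^2 + 153/4x - 153/7z - 1581/28
  leading term z^2: subtract (-51/14)·g_1 from -51/14z^2 + 153/4x - 153/7z - 1581/28 → 0
  remainder 0.

Every S-polynomial of the final basis reduces to 0, so we have a Gröbner basis.
Inter-reduce: drop elements whose leading term is divisible by another's, tail-reduce, and make monic.
Reduced Gröbner basis: {x^2 - 7/3x + 51/14z - 44/7, xz - 6x + 6z + 9/4, z^2 - 21/2x + 6z + 31/2, y - 1/3z - 4/3}.
The reduced Gröbner basis of I + (p) is {x^2 - 7/3x + 51/14z - 44/7, xz - 6x + 6z + 9/4, z^2 - 21/2x + 6z + 31/2, y - 1/3z - 4/3} ≠ {1}, a proper ideal, so the enlarged system stays consistent: p is independent of I, with normal form -4/3xz + 8x - 8z - 3.

-xyz^2 + 21/2x^2y - 6xyz - 37/2xy - 1/3xz + 12x - 8z - 3 is independent of I; its normal form modulo I is -4/3xz + 8x - 8z - 3.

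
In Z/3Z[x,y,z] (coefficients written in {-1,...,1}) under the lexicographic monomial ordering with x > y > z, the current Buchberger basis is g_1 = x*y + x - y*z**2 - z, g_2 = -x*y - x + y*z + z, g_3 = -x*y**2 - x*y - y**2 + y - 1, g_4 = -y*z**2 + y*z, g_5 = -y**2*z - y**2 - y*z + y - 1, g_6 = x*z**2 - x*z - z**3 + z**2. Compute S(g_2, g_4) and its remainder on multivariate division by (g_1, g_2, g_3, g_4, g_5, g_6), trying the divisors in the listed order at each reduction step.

lcm(LM(g_2), LM(g_4)) = x*y*z**2.
S = (lcm/LT(g_2))·g_2 − (lcm/LT(g_4))·g_4 = x*y*z + x*z**2 - y*z**3 - z**3.
Reduce S modulo (g_1, g_2, g_3, g_4, g_5, g_6) in that order:
  leading term x*y*z: subtract (z)·g_1 from x*y*z + x*z**2 - y*z**3 - z**3 → x*z**2 - x*z - z**3 + z**2
  leading term x*z**2: subtract (1)·g_6 from x*z**2 - x*z - z**3 + z**2 → 0
The remainder is 0, so this S-polynomial contributes no new basis element.
An S-polynomial is built so that the two leading terms cancel; whether anything survives reduction is exactly the Gröbner-basis criterion.

S(g_2, g_4) = x*y*z + x*z**2 - y*z**3 - z**3; remainder on division = 0.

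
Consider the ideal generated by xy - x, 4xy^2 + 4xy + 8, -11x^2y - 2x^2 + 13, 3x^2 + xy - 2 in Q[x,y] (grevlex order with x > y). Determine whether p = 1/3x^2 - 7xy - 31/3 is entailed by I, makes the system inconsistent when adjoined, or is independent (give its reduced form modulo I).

Adjoining 1/3x^2 - 7xy - 31/3 makes the ideal the whole ring: the system is inconsistent.

First compute the reduced Gröbner basis of I by Buchberger's algorithm.
f_1 = xy - x, LT = xy.
f_2 = 4xy^2 + 4xy + 8, LT = xy^2.
f_3 = -11x^2y - 2x^2 + 13, LT = x^2y.
f_4 = 3x^2 + xy - 2, LT = x^2.

S(f_1,f_2): lcm = xy^2. S = -2xy - 2.
  reduce S modulo (f_1, f_2, f_3, f_4):
  remainder -2x - 2 ≠ 0; add h_5 = -2x - 2 to the basis.

S(f_1,f_4): lcm = x^2y. S = -1/3xy^2 - x^2 + 2/3y.
  reduce S modulo (f_1, f_2, f_3, f_4, h_5):
  remainder 2/3y - 2/3 ≠ 0; add h_6 = 2/3y - 2/3 to the basis.

The other S-polynomials (S(f_1,f_3), S(f_2,f_3), S(f_2,f_4), S(f_3,f_4), S(f_1,h_5), S(f_2,h_5), S(f_3,h_5), S(f_4,h_5), S(f_1,h_6), S(f_2,h_6), S(f_3,h_6), S(f_4,h_6), S(h_5,h_6)) all reduce to 0 modulo the current basis, so we have a Gröbner basis.
Inter-reduce: drop elements whose leading term is divisible by another's, tail-reduce, and make monic.
Reduced Gröbner basis: {x + 1, y - 1}.
Label its elements g_1 = x + 1, g_2 = y - 1.

Reduce p = 1/3x^2 - 7xy - 31/3 modulo G:
  leading term x^2: subtract (1/3x)·g_1 from 1/3x^2 - 7xy - 31/3 → -7xy - 1/3x - 31/3
  leading term xy: subtract (-7y)·g_1 from -7xy - 1/3x - 31/3 → -1/3x + 7y - 31/3
  leading term x: subtract (-1/3)·g_1 from -1/3x + 7y - 31/3 → 7y - 10
  leading term y: subtract (7)·g_2 from 7y - 10 → -3
  leading term 1: no divisor's leading term divides it; move -3 to the remainder.
  normal form = -3.
The normal form is nonzero, so p ∉ I. Since p minus its normal form lies in I, I + (p) = I + (r) where r = -3; decide whether this ideal is the whole ring.
Here r = -3 is a nonzero constant, hence a unit: 1 ∈ I + (p), the Gröbner basis of I + (p) is {1}, and the enlarged system has no common solution — adjoining p is inconsistent.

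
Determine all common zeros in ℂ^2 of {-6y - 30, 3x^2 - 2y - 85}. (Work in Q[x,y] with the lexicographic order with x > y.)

Compute a lex Gröbner basis by Buchberger's algorithm.
f_1 = -6y - 30, LT = y.
f_2 = 3x^2 - 2y - 85, LT = x^2.

The S-polynomials (S(f_1,f_2)) all reduce to 0 modulo the current basis, so we have a Gröbner basis.
Inter-reduce: drop elements whose leading term is divisible by another's, tail-reduce, and make monic.
Reduced Gröbner basis: {x^2 - 25, y + 5}.

The lex basis is triangular: the last element involves only y. Solving y + 5 = 0 gives y ∈ {-5}; substituting each value into the earlier elements determines the remaining variables.
  y = -5: the earlier basis element becomes x^2 - 25 = 0, giving x = -5, 5 — points (-5, -5), (5, -5).
Each listed point satisfies every original equation (direct substitution).

{(-5, -5), (5, -5)}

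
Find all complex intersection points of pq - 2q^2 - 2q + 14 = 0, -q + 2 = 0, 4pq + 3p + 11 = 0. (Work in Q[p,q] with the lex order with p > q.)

{(-1, 2)}

Compute a lex Gröbner basis by Buchberger's algorithm.
f_1 = pq - 2q^2 - 2q + 14, LT = pq.
f_2 = -q + 2, LT = q.
f_3 = 4pq + 3p + 11, LT = pq.

S(f_1,f_2): lcm = pq. S = 2p - 2q^2 - 2q + 14.
  leading term p: no divisor's leading term divides it; move 2p to the remainder.
  leading term q^2: subtract (2q)·f_2 from -2q^2 - 2q + 14 → -6q + 14
  leading term q: subtract (6)·f_2 from -6q + 14 → 2
  leading term 1: no divisor's leading term divides it; move 2 to the remainder.
  remainder 2p + 2 ≠ 0; add h_4 = 2p + 2 to the basis.

S(f_1,f_3): lcm = pq. S = -3/4p - 2q^2 - 2q + 45/4.
  leading term p: subtract (-3/8)·h_4 from -3/4p - 2q^2 - 2q + 45/4 → -2q^2 - 2q + 12
  leading term q^2: subtract (2q)·f_2 from -2q^2 - 2q + 12 → -6q + 12
  leading term q: subtract (6)·f_2 from -6q + 12 → 0
  remainder 0.

S(f_2,f_3): lcm = pq. S = -11/4p - 11/4.
  leading term p: subtract (-11/8)·h_4 from -11/4p - 11/4 → 0
  remainder 0.

S(f_1,h_4): lcm = pq. S = -2q^2 - 3q + 14.
  leading term q^2: subtract (2q)·f_2 from -2q^2 - 3q + 14 → -7q + 14
  leading term q: subtract (7)·f_2 from -7q + 14 → 0
  remainder 0.

S(f_2,h_4): leading monomials are coprime, so the S-polynomial reduces to 0 (Buchberger's first criterion).
S(f_3,h_4): lcm = pq. S = 3/4p - q + 11/4.
  leading term p: subtract (3/8)·h_4 from 3/4p - q + 11/4 → -q + 2
  leading term q: subtract (1)·f_2 from -q + 2 → 0
  remainder 0.

Every S-polynomial of the final basis reduces to 0, so we have a Gröbner basis.
Inter-reduce: drop elements whose leading term is divisible by another's, tail-reduce, and make monic.
Reduced Gröbner basis: {p + 1, q - 2}.

A lex Gröbner basis eliminates variables successively. Here q - 2 depends only on q, with roots {2}; lifting each root through the earlier basis elements recovers the full solutions.
  q = 2: the earlier basis element becomes p + 1 = 0, giving p = -1 — point (-1, 2).
Substituting each solution back into the original system confirms all equations vanish.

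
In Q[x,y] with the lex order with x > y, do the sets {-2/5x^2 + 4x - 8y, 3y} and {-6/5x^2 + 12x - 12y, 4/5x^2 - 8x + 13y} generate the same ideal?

For a fixed monomial order, each ideal has a unique reduced Gröbner basis; comparing bases decides equality.
Buchberger on the first generating set:
f_1 = -2/5x^2 + 4x - 8y, LT = x^2.
f_2 = 3y, LT = y.

The S-polynomials (S(f_1,f_2)) all reduce to 0 modulo the current basis, so we have a Gröbner basis.
Inter-reduce: drop elements whose leading term is divisible by another's, tail-reduce, and make monic.
Reduced Gröbner basis: {x^2 - 10x, y}.

Buchberger on the second generating set:
h_1 = -6/5x^2 + 12x - 12y, LT = x^2.
h_2 = 4/5x^2 - 8x + 13y, LT = x^2.

S(h_1,h_2): lcm = x^2. S = -25/4y.
  reduce S modulo (h_1, h_2):
  remainder -25/4y ≠ 0; add k_3 = -25/4y to the basis.

The other S-polynomials (S(h_1,k_3), S(h_2,k_3)) all reduce to 0 modulo the current basis, so we have a Gröbner basis.
Inter-reduce: drop elements whose leading term is divisible by another's, tail-reduce, and make monic.
Reduced Gröbner basis: {x^2 - 10x, y}.

These coincide, so the ideals are equal.

Yes, the ideals are equal.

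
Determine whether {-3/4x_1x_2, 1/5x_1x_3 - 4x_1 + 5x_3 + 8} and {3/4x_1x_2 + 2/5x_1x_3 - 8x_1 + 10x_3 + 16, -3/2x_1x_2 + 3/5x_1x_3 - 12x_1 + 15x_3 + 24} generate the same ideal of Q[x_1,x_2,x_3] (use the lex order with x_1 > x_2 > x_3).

For a fixed monomial order, each ideal has a unique reduced Gröbner basis; comparing bases decides equality.
Buchberger on the first generating set:
f_1 = -3/4x_1x_2, LT = x_1x_2.
f_2 = 1/5x_1x_3 - 4x_1 + 5x_3 + 8, LT = x_1x_3.

S(f_1,f_2): lcm = x_1x_2x_3. S = 20x_1x_2 - 25x_2x_3 - 40x_2.
  leading term x_1x_2: subtract (-80/3)·f_1 from 20x_1x_2 - 25x_2x_3 - 40x_2 → -25x_2x_3 - 40x_2
  leading term x_2x_3: no divisor's leading term divides it; move -25x_2x_3 to the remainder.
  leading term x_2: no divisor's leading term divides it; move -40x_2 to the remainder.
  remainder -25x_2x_3 - 40x_2 ≠ 0; add g_3 = -25x_2x_3 - 40x_2 to the basis.

The other S-polynomials (S(f_1,g_3), S(f_2,g_3)) all reduce to 0 modulo the current basis, so we have a Gröbner basis.
Inter-reduce: drop elements whose leading term is divisible by another's, tail-reduce, and make monic.
Reduced Gröbner basis: {x_1x_2, x_1x_3 - 20x_1 + 25x_3 + 40, x_2x_3 + 8/5x_2}.

Buchberger on the second generating set:
h_1 = 3/4x_1x_2 + 2/5x_1x_3 - 8x_1 + 10x_3 + 16, LT = x_1x_2.
h_2 = -3/2x_1x_2 + 3/5x_1x_3 - 12x_1 + 15x_3 + 24, LT = x_1x_2.

S(h_1,h_2): lcm = x_1x_2. S = 14/15x_1x_3 - 56/3x_1 + 70/3x_3 + 112/3.
  leading term x_1x_3: no divisor's leading term divides it; move 14/15x_1x_3 to the remainder.
  leading term x_1: no divisor's leading term divides it; move -56/3x_1 to the remainder.
  leading term x_3: no divisor's leading term divides it; move 70/3x_3 to the remainder.
  leading term 1: no divisor's leading term divides it; move 112/3 to the remainder.
  remainder 14/15x_1x_3 - 56/3x_1 + 70/3x_3 + 112/3 ≠ 0; add k_3 = 14/15x_1x_3 - 56/3x_1 + 70/3x_3 + 112/3 to the basis.

S(h_1,k_3): lcm = x_1x_2x_3. S = 20x_1x_2 + 8/15x_1x_3^2 - 32/3x_1x_3 - 25x_2x_3 - 40x_2 + 40/3x_3^2 + 64/3x_3.
  leading term x_1x_2: subtract (80/3)·h_1 from 20x_1x_2 + 8/15x_1x_3^2 - 32/3x_1x_3 - 25x_2x_3 - 40x_2 + 40/3x_3^2 + 64/3x_3 → 8/15x_1x_3^2 - 64/3x_1x_3 + 640/3x_1 - 25x_2x_3 - 40x_2 + 40/3x_3^2 - 736/3x_3 - 1280/3
  leading term x_1x_3^2: subtract (4/7x_3)·k_3 from 8/15x_1x_3^2 - 64/3x_1x_3 + 640/3x_1 - 25x_2x_3 - 40x_2 + 40/3x_3^2 - 736/3x_3 - 1280/3 → -32/3x_1x_3 + 640/3x_1 - 25x_2x_3 - 40x_2 - 800/3x_3 - 1280/3
  leading term x_1x_3: subtract (-80/7)·k_3 from -32/3x_1x_3 + 640/3x_1 - 25x_2x_3 - 40x_2 - 800/3x_3 - 1280/3 → -25x_2x_3 - 40x_2
  leading term x_2x_3: no divisor's leading term divides it; move -25x_2x_3 to the remainder.
  leading term x_2: no divisor's leading term divides it; move -40x_2 to the remainder.
  remainder -25x_2x_3 - 40x_2 ≠ 0; add k_4 = -25x_2x_3 - 40x_2 to the basis.

The other S-polynomials (S(h_2,k_3), S(h_1,k_4), S(h_2,k_4), S(k_3,k_4)) all reduce to 0 modulo the current basis, so we have a Gröbner basis.
Inter-reduce: drop elements whose leading term is divisible by another's, tail-reduce, and make monic.
Reduced Gröbner basis: {x_1x_2, x_1x_3 - 20x_1 + 25x_3 + 40, x_2x_3 + 8/5x_2}.

These coincide, so the ideals are equal.

Yes, the ideals are equal.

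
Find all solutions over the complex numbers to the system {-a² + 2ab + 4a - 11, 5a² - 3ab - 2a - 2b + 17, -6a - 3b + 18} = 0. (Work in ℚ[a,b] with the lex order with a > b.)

{(1, 4)}

Compute a lex Gröbner basis by Buchberger's algorithm.
f_1 = -a² + 2ab + 4a - 11, LT = a².
f_2 = 5a² - 3ab - 2a - 2b + 17, LT = a².
f_3 = -6a - 3b + 18, LT = a.

S(f_1,f_2): lcm = a². S = -7/5ab - 18/5a + ⅖b + 38/5.
  leading term ab: subtract (7/30b)·f_3 from -7/5ab - 18/5a + ⅖b + 38/5 → -18/5a + 7/10b² - 19/5b + 38/5
  leading term a: subtract (⅗)·f_3 from -18/5a + 7/10b² - 19/5b + 38/5 → 7/10b² - 2b - 16/5
  leading term b²: no divisor's leading term divides it; move 7/10b² to the remainder.
  leading term b: no divisor's leading term divides it; move -2b to the remainder.
  leading term 1: no divisor's leading term divides it; move -16/5 to the remainder.
  remainder 7/10b² - 2b - 16/5 ≠ 0; add h_4 = 7/10b² - 2b - 16/5 to the basis.

S(f_1,f_3): lcm = a². S = -5/2ab - a + 11.
  leading term ab: subtract (5/12b)·f_3 from -5/2ab - a + 11 → -a + 5/4b² - 15/2b + 11
  leading term a: subtract (⅙)·f_3 from -a + 5/4b² - 15/2b + 11 → 5/4b² - 7b + 8
  leading term b²: subtract (25/14)·h_4 from 5/4b² - 7b + 8 → -24/7b + 96/7
  leading term b: no divisor's leading term divides it; move -24/7b to the remainder.
  leading term 1: no divisor's leading term divides it; move 96/7 to the remainder.
  remainder -24/7b + 96/7 ≠ 0; add h_5 = -24/7b + 96/7 to the basis.

S(f_2,f_3): lcm = a². S = -11/10ab + 13/5a - ⅖b + 17/5.
  leading term ab: subtract (11/60b)·f_3 from -11/10ab + 13/5a - ⅖b + 17/5 → 13/5a + 11/20b² - 37/10b + 17/5
  leading term a: subtract (-13/30)·f_3 from 13/5a + 11/20b² - 37/10b + 17/5 → 11/20b² - 5b + 56/5
  leading term b²: subtract (11/14)·h_4 from 11/20b² - 5b + 56/5 → -24/7b + 96/7
  leading term b: subtract (1)·h_5 from -24/7b + 96/7 → 0
  remainder 0.

S(f_1,h_4): leading monomials are coprime, so the S-polynomial reduces to 0 (Buchberger's first criterion).
S(f_2,h_4): leading monomials are coprime, so the S-polynomial reduces to 0 (Buchberger's first criterion).
S(f_3,h_4): leading monomials are coprime, so the S-polynomial reduces to 0 (Buchberger's first criterion).
S(f_1,h_5): leading monomials are coprime, so the S-polynomial reduces to 0 (Buchberger's first criterion).
S(f_2,h_5): leading monomials are coprime, so the S-polynomial reduces to 0 (Buchberger's first criterion).
S(f_3,h_5): leading monomials are coprime, so the S-polynomial reduces to 0 (Buchberger's first criterion).
S(h_4,h_5): lcm = b². S = 8/7b - 32/7.
  leading term b: subtract (-⅓)·h_5 from 8/7b - 32/7 → 0
  remainder 0.

Every S-polynomial of the final basis reduces to 0, so we have a Gröbner basis.
Inter-reduce: drop elements whose leading term is divisible by another's, tail-reduce, and make monic.
Reduced Gröbner basis: {a - 1, b - 4}.

Since the basis is lex-ordered, b - 4 is univariate in b. Its roots are {4}. Back-substituting each root into the other basis elements fixes the other coordinates.
  b = 4: the earlier basis element becomes a - 1 = 0, giving a = 1 — point (1, 4).
Substituting each solution back into the original system confirms all equations vanish.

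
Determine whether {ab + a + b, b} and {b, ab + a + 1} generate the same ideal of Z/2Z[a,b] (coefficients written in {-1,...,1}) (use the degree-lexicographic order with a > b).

No, the ideals differ.

Since reduced Gröbner bases are canonical representatives of ideals under a given ordering, it suffices to compute and compare them.
Buchberger on the first generating set:
f_1 = ab + a + b, LT = ab.
f_2 = b, LT = b.

S(f_1,f_2): lcm = ab. S = a + b.
  leading term a: no divisor's leading term divides it; move a to the remainder.
  leading term b: subtract (1)·f_2 from b → 0
  remainder a ≠ 0; add g_3 = a to the basis.

S(f_1,g_3): lcm = ab. S = a + b.
  leading term a: subtract (1)·g_3 from a + b → b
  leading term b: subtract (1)·f_2 from b → 0
  remainder 0.

S(f_2,g_3): leading monomials are coprime, so the S-polynomial reduces to 0 (Buchberger's first criterion).
Every S-polynomial of the final basis reduces to 0, so we have a Gröbner basis.
Inter-reduce: drop elements whose leading term is divisible by another's, tail-reduce, and make monic.
Reduced Gröbner basis: {a, b}.

Buchberger on the second generating set:
h_1 = b, LT = b.
h_2 = ab + a + 1, LT = ab.

S(h_1,h_2): lcm = ab. S = a + 1.
  leading term a: no divisor's leading term divides it; move a to the remainder.
  leading term 1: no divisor's leading term divides it; move 1 to the remainder.
  remainder a + 1 ≠ 0; add k_3 = a + 1 to the basis.

S(h_1,k_3): leading monomials are coprime, so the S-polynomial reduces to 0 (Buchberger's first criterion).
S(h_2,k_3): lcm = ab. S = a + b + 1.
  leading term a: subtract (1)·k_3 from a + b + 1 → b
  leading term b: subtract (1)·h_1 from b → 0
  remainder 0.

Every S-polynomial of the final basis reduces to 0, so we have a Gröbner basis.
Inter-reduce: drop elements whose leading term is divisible by another's, tail-reduce, and make monic.
Reduced Gröbner basis: {a + 1, b}.

The bases are distinct; the ideals are different.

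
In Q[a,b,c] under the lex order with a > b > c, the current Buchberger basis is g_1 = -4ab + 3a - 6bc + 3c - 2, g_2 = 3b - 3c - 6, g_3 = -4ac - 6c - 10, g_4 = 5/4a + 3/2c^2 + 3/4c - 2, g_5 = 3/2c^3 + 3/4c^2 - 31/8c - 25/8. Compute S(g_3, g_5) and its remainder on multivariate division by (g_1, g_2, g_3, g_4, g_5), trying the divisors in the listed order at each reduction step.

S(g_3, g_5) = -1/2ac^2 + 31/12ac + 25/12a + 3/2c^3 + 5/2c^2; remainder on division = 0.

lcm(LM(g_3), LM(g_5)) = ac^3.
S = (lcm/LT(g_3))·g_3 − (lcm/LT(g_5))·g_5 = -1/2ac^2 + 31/12ac + 25/12a + 3/2c^3 + 5/2c^2.
Reduce S modulo (g_1, g_2, g_3, g_4, g_5) in that order:
  leading term ac^2: subtract (1/8c)·g_3 from -1/2ac^2 + 31/12ac + 25/12a + 3/2c^3 + 5/2c^2 → 31/12ac + 25/12a + 3/2c^3 + 13/4c^2 + 5/4c
  leading term ac: subtract (-31/48)·g_3 from 31/12ac + 25/12a + 3/2c^3 + 13/4c^2 + 5/4c → 25/12a + 3/2c^3 + 13/4c^2 - 21/8c - 155/24
  leading term a: subtract (5/3)·g_4 from 25/12a + 3/2c^3 + 13/4c^2 - 21/8c - 155/24 → 3/2c^3 + 3/4c^2 - 31/8c - 25/8
  leading term c^3: subtract (1)·g_5 from 3/2c^3 + 3/4c^2 - 31/8c - 25/8 → 0
The remainder is 0, so this S-polynomial contributes no new basis element.
This is the inner loop of Buchberger's algorithm — each nonzero remainder becomes a new basis element.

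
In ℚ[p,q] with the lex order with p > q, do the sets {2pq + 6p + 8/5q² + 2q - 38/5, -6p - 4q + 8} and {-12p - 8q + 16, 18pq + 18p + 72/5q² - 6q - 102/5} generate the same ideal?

Yes, the ideals are equal.

Since reduced Gröbner bases are canonical representatives of ideals under a given ordering, it suffices to compute and compare them.
Buchberger on the first generating set:
f_1 = 2pq + 6p + 8/5q² + 2q - 38/5, LT = pq.
f_2 = -6p - 4q + 8, LT = p.

S(f_1,f_2): lcm = pq. S = 3p + 2/15q² + 7/3q - 19/5.
  leading term p: subtract (-½)·f_2 from 3p + 2/15q² + 7/3q - 19/5 → 2/15q² + ⅓q + ⅕
  leading term q²: no divisor's leading term divides it; move 2/15q² to the remainder.
  leading term q: no divisor's leading term divides it; move ⅓q to the remainder.
  leading term 1: no divisor's leading term divides it; move ⅕ to the remainder.
  remainder 2/15q² + ⅓q + ⅕ ≠ 0; add g_3 = 2/15q² + ⅓q + ⅕ to the basis.

S(f_1,g_3): lcm = pq². S = ½pq - 3/2p + ⅘q³ + q² - 19/5q.
  leading term pq: subtract (¼)·f_1 from ½pq - 3/2p + ⅘q³ + q² - 19/5q → -3p + ⅘q³ + ⅗q² - 43/10q + 19/10
  leading term p: subtract (½)·f_2 from -3p + ⅘q³ + ⅗q² - 43/10q + 19/10 → ⅘q³ + ⅗q² - 23/10q - 21/10
  leading term q³: subtract (6q)·g_3 from ⅘q³ + ⅗q² - 23/10q - 21/10 → -7/5q² - 7/2q - 21/10
  leading term q²: subtract (-21/2)·g_3 from -7/5q² - 7/2q - 21/10 → 0
  remainder 0.

S(f_2,g_3): leading monomials are coprime, so the S-polynomial reduces to 0 (Buchberger's first criterion).
Every S-polynomial of the final basis reduces to 0, so we have a Gröbner basis.
Inter-reduce: drop elements whose leading term is divisible by another's, tail-reduce, and make monic.
Reduced Gröbner basis: {p + ⅔q - 4/3, q² + 5/2q + 3/2}.

Buchberger on the second generating set:
h_1 = -12p - 8q + 16, LT = p.
h_2 = 18pq + 18p + 72/5q² - 6q - 102/5, LT = pq.

S(h_1,h_2): lcm = pq. S = -p - 2/15q² - q + 17/15.
  leading term p: subtract (1/12)·h_1 from -p - 2/15q² - q + 17/15 → -2/15q² - ⅓q - ⅕
  leading term q²: no divisor's leading term divides it; move -2/15q² to the remainder.
  leading term q: no divisor's leading term divides it; move -⅓q to the remainder.
  leading term 1: no divisor's leading term divides it; move -⅕ to the remainder.
  remainder -2/15q² - ⅓q - ⅕ ≠ 0; add k_3 = -2/15q² - ⅓q - ⅕ to the basis.

S(h_1,k_3): leading monomials are coprime, so the S-polynomial reduces to 0 (Buchberger's first criterion).
S(h_2,k_3): lcm = pq². S = -3/2pq - 3/2p + ⅘q³ - ⅓q² - 17/15q.
  leading term pq: subtract (⅛q)·h_1 from -3/2pq - 3/2p + ⅘q³ - ⅓q² - 17/15q → -3/2p + ⅘q³ + ⅔q² - 47/15q
  leading term p: subtract (⅛)·h_1 from -3/2p + ⅘q³ + ⅔q² - 47/15q → ⅘q³ + ⅔q² - 32/15q - 2
  leading term q³: subtract (-6q)·k_3 from ⅘q³ + ⅔q² - 32/15q - 2 → -4/3q² - 10/3q - 2
  leading term q²: subtract (10)·k_3 from -4/3q² - 10/3q - 2 → 0
  remainder 0.

Every S-polynomial of the final basis reduces to 0, so we have a Gröbner basis.
Inter-reduce: drop elements whose leading term is divisible by another's, tail-reduce, and make monic.
Reduced Gröbner basis: {p + ⅔q - 4/3, q² + 5/2q + 3/2}.

These coincide, so the ideals are equal.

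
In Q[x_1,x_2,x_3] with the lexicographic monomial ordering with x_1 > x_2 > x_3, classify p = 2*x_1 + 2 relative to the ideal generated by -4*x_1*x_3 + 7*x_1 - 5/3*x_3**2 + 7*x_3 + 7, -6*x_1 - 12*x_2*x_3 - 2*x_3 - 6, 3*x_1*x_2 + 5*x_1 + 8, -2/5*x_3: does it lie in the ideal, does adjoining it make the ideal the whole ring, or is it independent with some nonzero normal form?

2*x_1 + 2 lies in I (it reduces to 0).

First compute the reduced Gröbner basis of I by Buchberger's algorithm.
f_1 = -4*x_1*x_3 + 7*x_1 - 5/3*x_3**2 + 7*x_3 + 7, LT = x_1*x_3.
f_2 = -6*x_1 - 12*x_2*x_3 - 2*x_3 - 6, LT = x_1.
f_3 = 3*x_1*x_2 + 5*x_1 + 8, LT = x_1*x_2.
f_4 = -2/5*x_3, LT = x_3.

S(f_2,f_3): lcm = x_1*x_2. S = -5/3*x_1 + 2*x_2**2*x_3 + 1/3*x_2*x_3 + x_2 - 8/3.
  reduce S modulo (f_1, f_2, f_3, f_4):
  remainder x_2 - 1 ≠ 0; add h_5 = x_2 - 1 to the basis.

The other S-polynomials (S(f_1,f_2), S(f_1,f_3), S(f_1,f_4), S(f_2,f_4), S(f_3,f_4), S(f_1,h_5), S(f_2,h_5), S(f_3,h_5), S(f_4,h_5)) all reduce to 0 modulo the current basis, so we have a Gröbner basis.
Inter-reduce: drop elements whose leading term is divisible by another's, tail-reduce, and make monic.
Reduced Gröbner basis: {x_1 + 1, x_2 - 1, x_3}.
Label its elements g_1 = x_1 + 1, g_2 = x_2 - 1, g_3 = x_3.

Reduce p = 2*x_1 + 2 modulo G:
  leading term x_1: subtract (2)·g_1 from 2*x_1 + 2 → 0
  normal form = 0.
Since the normal form is 0, p ∈ I.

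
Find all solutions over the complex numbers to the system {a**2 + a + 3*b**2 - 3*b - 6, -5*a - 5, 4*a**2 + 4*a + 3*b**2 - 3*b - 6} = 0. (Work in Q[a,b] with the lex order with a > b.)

Compute a lex Gröbner basis by Buchberger's algorithm.
f_1 = a**2 + a + 3*b**2 - 3*b - 6, LT = a**2.
f_2 = -5*a - 5, LT = a.
f_3 = 4*a**2 + 4*a + 3*b**2 - 3*b - 6, LT = a**2.

S(f_1,f_2): lcm = a**2. S = 3*b**2 - 3*b - 6.
  reduce S modulo (f_1, f_2, f_3):
  remainder 3*b**2 - 3*b - 6 ≠ 0; add h_4 = 3*b**2 - 3*b - 6 to the basis.

The other S-polynomials (S(f_1,f_3), S(f_2,f_3), S(f_1,h_4), S(f_2,h_4), S(f_3,h_4)) all reduce to 0 modulo the current basis, so we have a Gröbner basis.
Inter-reduce: drop elements whose leading term is divisible by another's, tail-reduce, and make monic.
Reduced Gröbner basis: {a + 1, b**2 - b - 2}.

The lex basis is triangular: the last element involves only b. Solving b**2 - b - 2 = 0 gives b ∈ {-1, 2}; substituting each value into the earlier elements determines the remaining variables.
  b = -1: the earlier basis element becomes a + 1 = 0, giving a = -1 — point (-1, -1).
  b = 2: the earlier basis element becomes a + 1 = 0, giving a = -1 — point (-1, 2).
A lex Gröbner basis triangularizes the system, enabling back-substitution.

{(-1, -1), (-1, 2)}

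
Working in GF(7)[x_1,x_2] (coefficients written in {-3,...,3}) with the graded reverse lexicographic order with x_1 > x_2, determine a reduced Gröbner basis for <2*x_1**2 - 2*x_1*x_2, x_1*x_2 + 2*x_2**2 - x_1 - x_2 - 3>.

f_1 = 2*x_1**2 - 2*x_1*x_2, LT = x_1**2.
f_2 = x_1*x_2 + 2*x_2**2 - x_1 - x_2 - 3, LT = x_1*x_2.

S(f_1,f_2): lcm = x_1**2*x_2. S = -3*x_1*x_2**2 + x_1**2 + x_1*x_2 + 3*x_1.
  leading term x_1*x_2**2: subtract (-3*x_2)·f_2 from -3*x_1*x_2**2 + x_1**2 + x_1*x_2 + 3*x_1 → -x_2**3 + x_1**2 - 2*x_1*x_2 - 3*x_2**2 + 3*x_1 - 2*x_2
  leading term x_2**3: no divisor's leading term divides it; move -x_2**3 to the remainder.
  leading term x_1**2: subtract (-3)·f_1 from x_1**2 - 2*x_1*x_2 - 3*x_2**2 + 3*x_1 - 2*x_2 → -x_1*x_2 - 3*x_2**2 + 3*x_1 - 2*x_2
  leading term x_1*x_2: subtract (-1)·f_2 from -x_1*x_2 - 3*x_2**2 + 3*x_1 - 2*x_2 → -x_2**2 + 2*x_1 - 3*x_2 - 3
  leading term x_2**2: no divisor's leading term divides it; move -x_2**2 to the remainder.
  leading term x_1: no divisor's leading term divides it; move 2*x_1 to the remainder.
  leading term x_2: no divisor's leading term divides it; move -3*x_2 to the remainder.
  leading term 1: no divisor's leading term divides it; move -3 to the remainder.
  remainder -x_2**3 - x_2**2 + 2*x_1 - 3*x_2 - 3 ≠ 0; add g_3 = -x_2**3 - x_2**2 + 2*x_1 - 3*x_2 - 3 to the basis.

The other S-polynomials (S(f_1,g_3), S(f_2,g_3)) all reduce to 0 modulo the current basis, so we have a Gröbner basis.

G = {x_2**3 + x_2**2 - 2*x_1 + 3*x_2 + 3, x_1**2 + 2*x_2**2 - x_1 - x_2 - 3, x_1*x_2 + 2*x_2**2 - x_1 - x_2 - 3}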